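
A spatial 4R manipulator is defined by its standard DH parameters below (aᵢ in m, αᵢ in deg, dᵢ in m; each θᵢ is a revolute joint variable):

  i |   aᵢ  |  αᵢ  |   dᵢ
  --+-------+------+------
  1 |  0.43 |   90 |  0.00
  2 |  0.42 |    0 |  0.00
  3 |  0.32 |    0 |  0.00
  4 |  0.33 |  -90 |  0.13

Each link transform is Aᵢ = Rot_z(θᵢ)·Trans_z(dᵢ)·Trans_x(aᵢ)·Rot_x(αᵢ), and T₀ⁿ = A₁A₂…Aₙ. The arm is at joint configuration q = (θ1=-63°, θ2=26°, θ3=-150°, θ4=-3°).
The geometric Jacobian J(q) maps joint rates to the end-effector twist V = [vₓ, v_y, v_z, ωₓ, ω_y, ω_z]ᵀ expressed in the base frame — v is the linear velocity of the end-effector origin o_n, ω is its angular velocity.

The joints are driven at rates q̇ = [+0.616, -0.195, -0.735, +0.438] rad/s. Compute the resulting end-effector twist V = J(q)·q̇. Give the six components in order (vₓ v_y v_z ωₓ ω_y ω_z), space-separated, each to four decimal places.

0.1178 0.3523 0.1905 0.4384 0.2234 0.6160

o_n = [0.0794, -0.4421, -0.3447]
J₁: ẑ×o_n = [0.4421, 0.0794, -0.0000], ω = ẑ
J2: z=[-0.8910, -0.4540, 0.0000] o=[0.1952, -0.3831, 0.0000] → [0.1565, -0.3072, -0.0000, -0.8910, -0.4540, 0.0000]
J3: z=[-0.8910, -0.4540, 0.0000] o=[0.3666, -0.7195, 0.1841] → [0.2401, -0.4712, -0.3775, -0.8910, -0.4540, 0.0000]
J4: z=[-0.8910, -0.4540, 0.0000] o=[0.2854, -0.5600, -0.0812] → [0.1196, -0.2348, -0.1986, -0.8910, -0.4540, 0.0000]
V = J·q̇ = [0.1178, 0.3523, 0.1905, 0.4384, 0.2234, 0.6160]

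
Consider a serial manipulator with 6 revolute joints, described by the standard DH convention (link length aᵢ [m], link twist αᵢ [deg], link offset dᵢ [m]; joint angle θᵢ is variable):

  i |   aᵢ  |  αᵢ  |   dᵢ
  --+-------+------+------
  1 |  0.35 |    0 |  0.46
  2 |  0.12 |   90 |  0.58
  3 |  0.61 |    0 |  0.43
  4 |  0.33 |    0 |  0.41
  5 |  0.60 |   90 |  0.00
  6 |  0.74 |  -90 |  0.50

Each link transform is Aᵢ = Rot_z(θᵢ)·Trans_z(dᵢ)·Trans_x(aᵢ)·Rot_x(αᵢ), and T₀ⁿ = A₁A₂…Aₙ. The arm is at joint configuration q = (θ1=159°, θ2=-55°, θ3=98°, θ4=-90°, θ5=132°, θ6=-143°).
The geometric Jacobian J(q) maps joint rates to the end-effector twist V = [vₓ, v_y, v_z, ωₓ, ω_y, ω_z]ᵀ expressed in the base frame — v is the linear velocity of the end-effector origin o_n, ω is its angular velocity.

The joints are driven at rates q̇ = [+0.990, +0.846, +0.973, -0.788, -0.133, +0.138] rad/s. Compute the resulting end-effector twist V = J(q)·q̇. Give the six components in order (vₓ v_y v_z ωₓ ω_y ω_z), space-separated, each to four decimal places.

-1.4230 -0.5844 0.0337 0.0290 0.0986 1.9417

o_n = [-0.1075, 0.8772, 2.0788]
J₁: ẑ×o_n = [-0.8772, -0.1075, 0.0000], ω = ẑ
J2: z=[0.0000, 0.0000, 1.0000] o=[-0.3268, 0.1254, 0.4600] → [-0.7518, 0.2193, 0.0000, 0.0000, 0.0000, 1.0000]
J3: z=[0.9703, 0.2419, 0.0000] o=[-0.3558, 0.2419, 1.0400] → [0.2513, -1.0079, 0.5564, 0.9703, 0.2419, 0.0000]
J4: z=[0.9703, 0.2419, 0.0000] o=[0.0820, 0.2635, 1.6441] → [0.1052, -0.4218, 0.6413, 0.9703, 0.2419, 0.0000]
J5: z=[0.9703, 0.2419, 0.0000] o=[0.4007, 0.6798, 1.6900] → [0.0941, -0.3773, 0.3145, 0.9703, 0.2419, 0.0000]
J6: z=[-0.1555, 0.6237, 0.7660] o=[0.5119, 0.2338, 2.0757] → [-0.4909, -0.4740, 0.2863, -0.1555, 0.6237, 0.7660]
V = J·q̇ = [-1.4230, -0.5844, 0.0337, 0.0290, 0.0986, 1.9417]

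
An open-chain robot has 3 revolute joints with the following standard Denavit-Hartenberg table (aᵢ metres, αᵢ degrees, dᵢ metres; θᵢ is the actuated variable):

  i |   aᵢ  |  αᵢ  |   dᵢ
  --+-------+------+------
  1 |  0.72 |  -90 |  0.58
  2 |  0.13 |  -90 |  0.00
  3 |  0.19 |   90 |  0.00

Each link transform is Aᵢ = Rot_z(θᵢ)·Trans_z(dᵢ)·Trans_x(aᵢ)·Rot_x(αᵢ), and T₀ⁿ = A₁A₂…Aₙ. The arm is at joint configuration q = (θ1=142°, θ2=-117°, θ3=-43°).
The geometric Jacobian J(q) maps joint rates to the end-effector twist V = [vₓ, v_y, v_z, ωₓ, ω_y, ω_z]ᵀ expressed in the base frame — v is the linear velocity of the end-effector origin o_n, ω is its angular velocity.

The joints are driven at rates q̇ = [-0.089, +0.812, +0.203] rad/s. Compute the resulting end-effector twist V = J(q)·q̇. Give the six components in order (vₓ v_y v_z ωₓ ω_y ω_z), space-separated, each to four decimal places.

o_n = [-0.5509, 0.2660, 0.8196]
J₁: ẑ×o_n = [-0.2660, -0.5509, 0.0000], ω = ẑ
J2: z=[-0.6157, -0.7880, 0.0000] o=[-0.5674, 0.4433, 0.5800] → [-0.1888, 0.1475, 0.1221, -0.6157, -0.7880, 0.0000]
J3: z=[-0.7021, 0.5486, 0.4540] o=[-0.5209, 0.4069, 0.6958] → [0.1319, 0.0733, 0.1155, -0.7021, 0.5486, 0.4540]
V = J·q̇ = [-0.1029, 0.1837, 0.1226, -0.6424, -0.5285, 0.0032]

-0.1029 0.1837 0.1226 -0.6424 -0.5285 0.0032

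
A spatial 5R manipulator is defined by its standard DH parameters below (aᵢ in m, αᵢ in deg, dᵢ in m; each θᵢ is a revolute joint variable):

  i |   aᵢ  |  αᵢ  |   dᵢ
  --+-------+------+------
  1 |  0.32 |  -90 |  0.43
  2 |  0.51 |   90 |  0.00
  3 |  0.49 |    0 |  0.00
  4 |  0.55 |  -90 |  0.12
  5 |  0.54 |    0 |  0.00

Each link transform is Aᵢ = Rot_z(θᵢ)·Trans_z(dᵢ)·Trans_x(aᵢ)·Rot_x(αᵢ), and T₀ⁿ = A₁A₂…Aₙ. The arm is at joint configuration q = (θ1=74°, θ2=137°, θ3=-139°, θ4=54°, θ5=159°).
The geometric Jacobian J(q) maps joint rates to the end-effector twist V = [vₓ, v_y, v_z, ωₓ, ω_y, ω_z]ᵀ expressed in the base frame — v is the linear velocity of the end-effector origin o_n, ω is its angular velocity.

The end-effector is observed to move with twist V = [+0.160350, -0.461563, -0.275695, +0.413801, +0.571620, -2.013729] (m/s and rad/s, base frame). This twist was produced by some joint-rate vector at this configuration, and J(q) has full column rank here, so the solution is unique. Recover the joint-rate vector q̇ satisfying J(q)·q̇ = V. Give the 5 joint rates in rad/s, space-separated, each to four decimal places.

-0.9370 -0.2620 0.4880 0.7520 0.2500

o_n = [0.3983, 0.0568, 0.3854]
J₁: ẑ×o_n = [-0.0568, 0.3983, 0.0000], ω = ẑ
J2: z=[-0.9613, 0.2756, 0.0000] o=[0.0882, 0.3076, 0.4300] → [-0.0123, -0.0428, 0.1556, -0.9613, 0.2756, 0.0000]
J3: z=[0.1880, 0.6556, -0.7314] o=[-0.0146, -0.0509, 0.0822] → [0.2776, -0.3590, -0.2504, 0.1880, 0.6556, -0.7314]
J4: z=[0.1880, 0.6556, -0.7314] o=[0.3690, 0.1204, 0.3344] → [-0.0131, -0.0310, -0.0312, 0.1880, 0.6556, -0.7314]
J5: z=[-0.2846, -0.6763, -0.6794] o=[0.9085, 0.0144, 0.2139] → [-0.0871, 0.3955, -0.3572, -0.2846, -0.6763, -0.6794]
q̇ = J⁺·V = [-0.9370, -0.2620, 0.4880, 0.7520, 0.2500]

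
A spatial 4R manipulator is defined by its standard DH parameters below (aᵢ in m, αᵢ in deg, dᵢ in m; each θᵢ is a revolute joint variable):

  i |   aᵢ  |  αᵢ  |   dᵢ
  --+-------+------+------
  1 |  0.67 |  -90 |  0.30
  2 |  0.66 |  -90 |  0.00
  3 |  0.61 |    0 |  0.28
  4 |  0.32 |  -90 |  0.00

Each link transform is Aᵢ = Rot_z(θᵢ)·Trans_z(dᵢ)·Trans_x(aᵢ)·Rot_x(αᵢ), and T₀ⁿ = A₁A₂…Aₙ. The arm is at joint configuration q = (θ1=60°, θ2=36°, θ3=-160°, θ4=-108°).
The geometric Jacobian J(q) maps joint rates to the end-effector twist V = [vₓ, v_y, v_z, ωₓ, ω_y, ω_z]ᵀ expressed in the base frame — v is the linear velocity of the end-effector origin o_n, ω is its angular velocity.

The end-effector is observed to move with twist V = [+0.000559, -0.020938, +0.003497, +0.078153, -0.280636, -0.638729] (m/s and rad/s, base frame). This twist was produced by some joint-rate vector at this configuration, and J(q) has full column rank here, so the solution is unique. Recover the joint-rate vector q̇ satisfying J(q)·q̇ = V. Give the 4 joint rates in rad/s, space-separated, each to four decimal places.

o_n = [0.3796, 0.4351, 0.0290]
J₁: ẑ×o_n = [-0.4351, 0.3796, 0.0000], ω = ẑ
J2: z=[-0.8660, 0.5000, 0.0000] o=[0.3350, 0.5802, 0.3000] → [-0.1355, -0.2347, 0.1034, -0.8660, 0.5000, 0.0000]
J3: z=[-0.2939, -0.5090, -0.8090] o=[0.6020, 1.0427, -0.0879] → [-0.5511, 0.2143, 0.0653, -0.2939, -0.5090, -0.8090]
J4: z=[-0.2939, -0.5090, -0.8090] o=[0.1071, 0.6028, 0.0225] → [-0.1390, -0.2185, 0.1880, -0.2939, -0.5090, -0.8090]
q̇ = J⁺·V = [-0.3580, -0.2080, 0.3280, 0.0190]

-0.3580 -0.2080 0.3280 0.0190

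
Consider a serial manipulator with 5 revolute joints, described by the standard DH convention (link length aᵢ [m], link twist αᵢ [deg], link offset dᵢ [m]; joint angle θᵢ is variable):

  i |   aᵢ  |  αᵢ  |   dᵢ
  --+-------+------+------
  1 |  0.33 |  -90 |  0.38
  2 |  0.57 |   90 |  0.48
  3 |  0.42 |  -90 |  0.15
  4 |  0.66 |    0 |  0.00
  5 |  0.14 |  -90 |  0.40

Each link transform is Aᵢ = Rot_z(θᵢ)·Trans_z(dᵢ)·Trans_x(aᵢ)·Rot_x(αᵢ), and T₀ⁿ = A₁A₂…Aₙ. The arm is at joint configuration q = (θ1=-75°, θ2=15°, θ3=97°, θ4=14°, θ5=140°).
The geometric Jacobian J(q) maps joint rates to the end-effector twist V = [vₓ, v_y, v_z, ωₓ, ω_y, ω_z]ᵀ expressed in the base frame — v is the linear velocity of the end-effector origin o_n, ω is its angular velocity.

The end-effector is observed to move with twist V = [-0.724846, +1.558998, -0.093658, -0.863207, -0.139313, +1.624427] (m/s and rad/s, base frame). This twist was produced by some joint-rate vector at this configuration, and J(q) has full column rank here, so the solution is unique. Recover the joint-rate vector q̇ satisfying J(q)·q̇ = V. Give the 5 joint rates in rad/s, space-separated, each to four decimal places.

0.7020 -0.8300 0.8680 0.5810 -0.2540

o_n = [1.4080, -0.0044, 0.2961]
J₁: ẑ×o_n = [0.0044, 1.4080, -0.0000], ω = ẑ
J2: z=[0.9659, 0.2588, 0.0000] o=[0.0854, -0.3188, 0.3800] → [-0.0217, 0.0811, -0.0387, 0.9659, 0.2588, 0.0000]
J3: z=[0.0670, -0.2500, 0.9659] o=[0.6916, -0.7263, 0.2325] → [-0.7132, 0.6877, 0.2275, 0.0670, -0.2500, 0.9659]
J4: z=[-0.3659, 0.8945, 0.2569] o=[1.0915, -0.6082, 0.3906] → [-0.2397, 0.0467, -0.5040, -0.3659, 0.8945, 0.2569]
J5: z=[-0.3659, 0.8945, 0.2569] o=[1.6752, -0.3309, 0.2566] → [-0.0485, -0.0542, 0.1196, -0.3659, 0.8945, 0.2569]
q̇ = J⁺·V = [0.7020, -0.8300, 0.8680, 0.5810, -0.2540]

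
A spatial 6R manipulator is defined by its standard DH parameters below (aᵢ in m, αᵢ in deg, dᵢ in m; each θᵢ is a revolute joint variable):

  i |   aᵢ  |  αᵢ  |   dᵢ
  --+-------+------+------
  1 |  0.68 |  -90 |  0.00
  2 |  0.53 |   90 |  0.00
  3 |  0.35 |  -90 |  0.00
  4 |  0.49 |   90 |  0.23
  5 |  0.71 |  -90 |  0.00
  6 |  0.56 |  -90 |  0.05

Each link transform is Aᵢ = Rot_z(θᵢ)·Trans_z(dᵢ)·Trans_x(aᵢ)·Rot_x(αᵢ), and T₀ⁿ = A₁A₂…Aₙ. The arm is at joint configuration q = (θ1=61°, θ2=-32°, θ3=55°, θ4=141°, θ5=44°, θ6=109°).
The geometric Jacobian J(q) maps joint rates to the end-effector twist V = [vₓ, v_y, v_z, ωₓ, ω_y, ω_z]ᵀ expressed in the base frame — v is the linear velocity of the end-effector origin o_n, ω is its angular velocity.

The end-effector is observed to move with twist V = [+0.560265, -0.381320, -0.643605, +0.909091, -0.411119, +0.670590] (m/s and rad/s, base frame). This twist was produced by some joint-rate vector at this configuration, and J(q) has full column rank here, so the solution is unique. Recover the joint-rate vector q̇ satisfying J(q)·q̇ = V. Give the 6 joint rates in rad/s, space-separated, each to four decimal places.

0.0880 0.3560 0.4110 -0.3940 -0.5910 -0.9590

o_n = [0.3503, 0.3123, -0.2824]
J₁: ẑ×o_n = [-0.3123, 0.3503, 0.0000], ω = ẑ
J2: z=[-0.8746, 0.4848, 0.0000] o=[0.3297, 0.5947, 0.0000] → [-0.1369, -0.2470, 0.2370, -0.8746, 0.4848, 0.0000]
J3: z=[-0.2569, -0.4635, 0.8480] o=[0.5476, 0.9879, 0.2809] → [0.8339, -0.3120, 0.0821, -0.2569, -0.4635, 0.8480]
J4: z=[-0.8384, -0.3295, -0.4341] o=[0.3794, 1.2758, 0.3872] → [-0.1975, -0.5488, 0.7982, -0.8384, -0.3295, -0.4341]
J5: z=[-0.1028, 0.8778, -0.4678] o=[0.4488, 1.0297, -0.0899] → [-0.5046, 0.0263, 0.1602, -0.1028, 0.8778, -0.4678]
J6: z=[-0.9749, 0.0044, 0.2226] o=[0.3086, 0.6896, -0.6972] → [0.0858, 0.4136, 0.3676, -0.9749, 0.0044, 0.2226]
q̇ = J⁺·V = [0.0880, 0.3560, 0.4110, -0.3940, -0.5910, -0.9590]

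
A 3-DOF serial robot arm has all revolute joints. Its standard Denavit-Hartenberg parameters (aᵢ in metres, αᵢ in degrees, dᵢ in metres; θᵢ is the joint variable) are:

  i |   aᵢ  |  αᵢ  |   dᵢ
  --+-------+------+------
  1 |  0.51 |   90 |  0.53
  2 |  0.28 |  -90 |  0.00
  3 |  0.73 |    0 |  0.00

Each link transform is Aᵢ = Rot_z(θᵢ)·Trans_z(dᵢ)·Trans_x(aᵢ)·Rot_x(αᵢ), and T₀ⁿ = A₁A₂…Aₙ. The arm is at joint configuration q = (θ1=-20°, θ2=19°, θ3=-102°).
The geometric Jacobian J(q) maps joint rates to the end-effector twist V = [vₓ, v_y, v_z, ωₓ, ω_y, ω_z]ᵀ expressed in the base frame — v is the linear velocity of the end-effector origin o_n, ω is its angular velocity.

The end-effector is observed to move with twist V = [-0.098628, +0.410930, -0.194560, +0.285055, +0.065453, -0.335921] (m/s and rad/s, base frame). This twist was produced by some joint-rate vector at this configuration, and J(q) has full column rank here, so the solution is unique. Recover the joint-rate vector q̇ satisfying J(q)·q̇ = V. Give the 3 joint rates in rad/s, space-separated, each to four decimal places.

o_n = [0.3490, -0.8869, 0.5717]
J₁: ẑ×o_n = [0.8869, 0.3490, -0.0000], ω = ẑ
J2: z=[-0.3420, -0.9397, 0.0000] o=[0.4792, -0.1744, 0.5300] → [-0.0392, 0.0143, 0.1212, -0.3420, -0.9397, 0.0000]
J3: z=[-0.3059, 0.1114, 0.9455] o=[0.7280, -0.2650, 0.6212] → [0.5825, -0.3735, 0.2325, -0.3059, 0.1114, 0.9455]
q̇ = J⁺·V = [0.3770, -0.1590, -0.7540]

0.3770 -0.1590 -0.7540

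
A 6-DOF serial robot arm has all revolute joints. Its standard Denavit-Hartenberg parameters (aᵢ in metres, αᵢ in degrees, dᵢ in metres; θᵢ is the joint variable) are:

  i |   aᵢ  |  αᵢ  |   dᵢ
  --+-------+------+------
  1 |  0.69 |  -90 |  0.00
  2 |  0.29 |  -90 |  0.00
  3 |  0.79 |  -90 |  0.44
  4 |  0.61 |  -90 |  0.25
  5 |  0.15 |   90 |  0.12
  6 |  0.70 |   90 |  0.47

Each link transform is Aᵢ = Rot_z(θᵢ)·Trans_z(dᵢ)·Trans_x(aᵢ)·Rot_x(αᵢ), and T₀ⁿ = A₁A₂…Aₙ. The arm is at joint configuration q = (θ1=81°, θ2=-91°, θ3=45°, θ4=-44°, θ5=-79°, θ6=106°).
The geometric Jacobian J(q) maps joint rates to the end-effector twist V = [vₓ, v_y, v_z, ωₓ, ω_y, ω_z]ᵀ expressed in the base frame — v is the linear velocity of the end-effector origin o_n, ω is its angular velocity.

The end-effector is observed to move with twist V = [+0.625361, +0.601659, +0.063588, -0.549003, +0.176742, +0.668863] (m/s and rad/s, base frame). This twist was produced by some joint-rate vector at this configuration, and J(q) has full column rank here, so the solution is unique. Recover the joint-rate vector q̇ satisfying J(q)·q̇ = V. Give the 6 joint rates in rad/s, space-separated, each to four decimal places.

-0.0650 0.3530 0.0040 -0.6070 0.1830 -0.3360

o_n = [1.3146, 0.4378, 1.0984]
J₁: ẑ×o_n = [-0.4378, 1.3146, 0.0000], ω = ẑ
J2: z=[-0.9877, 0.1564, 0.0000] o=[0.1079, 0.6815, 0.0000] → [0.1718, 1.0849, 0.0520, -0.9877, 0.1564, 0.0000]
J3: z=[0.1564, 0.9875, 0.0175] o=[0.1071, 0.6765, 0.2900] → [0.8025, -0.1054, -1.2297, 0.1564, 0.9875, 0.0175]
J4: z=[0.7003, -0.0984, -0.7070] o=[0.7262, 1.0140, 0.8562] → [-0.4312, -0.5856, -0.3456, 0.7003, -0.0984, -0.7070]
J5: z=[0.3713, -0.7957, 0.4786] o=[1.2732, 1.3540, 0.9970] → [0.3578, -0.0178, -0.3072, 0.3713, -0.7957, 0.4786]
J6: z=[-0.4648, -0.6055, -0.6460] o=[1.4383, 1.2611, 0.9653] → [-0.6125, 0.1418, 0.3078, -0.4648, -0.6055, -0.6460]
q̇ = J⁺·V = [-0.0650, 0.3530, 0.0040, -0.6070, 0.1830, -0.3360]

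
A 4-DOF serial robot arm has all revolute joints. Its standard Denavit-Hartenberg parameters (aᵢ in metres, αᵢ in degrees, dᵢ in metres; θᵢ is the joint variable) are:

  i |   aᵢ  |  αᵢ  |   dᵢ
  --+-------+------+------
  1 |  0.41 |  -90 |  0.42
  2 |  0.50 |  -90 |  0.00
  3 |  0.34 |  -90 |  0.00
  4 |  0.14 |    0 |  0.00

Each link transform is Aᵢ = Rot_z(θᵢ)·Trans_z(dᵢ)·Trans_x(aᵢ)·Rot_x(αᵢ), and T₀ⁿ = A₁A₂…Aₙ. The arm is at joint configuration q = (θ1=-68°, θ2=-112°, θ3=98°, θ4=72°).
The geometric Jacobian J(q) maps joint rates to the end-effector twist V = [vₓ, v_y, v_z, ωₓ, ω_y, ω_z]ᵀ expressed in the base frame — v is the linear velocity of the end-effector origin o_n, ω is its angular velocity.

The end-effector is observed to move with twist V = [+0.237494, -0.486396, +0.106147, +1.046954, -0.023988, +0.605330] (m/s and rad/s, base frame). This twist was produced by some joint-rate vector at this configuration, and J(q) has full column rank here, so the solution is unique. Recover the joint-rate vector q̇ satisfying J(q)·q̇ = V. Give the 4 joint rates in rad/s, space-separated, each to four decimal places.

o_n = [-0.3072, -0.2527, 0.7843]
J₁: ẑ×o_n = [0.2527, -0.3072, 0.0000], ω = ẑ
J2: z=[0.9272, 0.3746, 0.0000] o=[0.1536, -0.3801, 0.4200] → [0.1365, -0.3377, 0.2908, 0.9272, 0.3746, 0.0000]
J3: z=[0.3473, -0.8597, 0.3746] o=[0.0834, -0.2065, 0.8836] → [0.1027, -0.1118, -0.3519, 0.3473, -0.8597, 0.3746]
J4: z=[0.2680, -0.2918, -0.9182] o=[-0.2221, -0.3490, 0.8397] → [0.1046, 0.0930, 0.0010, 0.2680, -0.2918, -0.9182]
q̇ = J⁺·V = [0.2670, 0.9840, 0.5110, -0.1600]

0.2670 0.9840 0.5110 -0.1600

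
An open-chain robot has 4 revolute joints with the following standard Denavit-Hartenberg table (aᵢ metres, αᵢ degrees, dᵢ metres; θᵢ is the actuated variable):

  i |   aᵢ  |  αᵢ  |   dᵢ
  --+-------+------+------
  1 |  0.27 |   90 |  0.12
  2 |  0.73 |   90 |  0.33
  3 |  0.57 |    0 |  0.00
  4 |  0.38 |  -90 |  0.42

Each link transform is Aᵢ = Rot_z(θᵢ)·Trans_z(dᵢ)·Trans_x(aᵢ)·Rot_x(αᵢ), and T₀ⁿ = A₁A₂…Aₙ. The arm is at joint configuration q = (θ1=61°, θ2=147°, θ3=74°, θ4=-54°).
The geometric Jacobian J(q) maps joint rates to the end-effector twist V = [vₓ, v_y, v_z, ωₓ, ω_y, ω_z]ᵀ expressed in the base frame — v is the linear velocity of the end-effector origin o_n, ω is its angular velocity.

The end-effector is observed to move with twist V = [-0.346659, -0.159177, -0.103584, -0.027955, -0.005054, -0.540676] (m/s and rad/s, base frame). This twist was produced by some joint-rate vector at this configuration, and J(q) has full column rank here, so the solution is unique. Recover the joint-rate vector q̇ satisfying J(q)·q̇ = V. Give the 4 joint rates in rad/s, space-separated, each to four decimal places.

-0.5130 -0.0220 0.4150 -0.4480

o_n = [0.6174, -0.9651, 1.1499]
J₁: ẑ×o_n = [0.9651, 0.6174, -0.0000], ω = ẑ
J2: z=[0.8746, -0.4848, 0.0000] o=[0.1309, 0.2361, 0.1200] → [-0.4993, -0.9008, -0.8147, 0.8746, -0.4848, 0.0000]
J3: z=[0.2640, 0.4764, 0.8387] o=[0.1227, -0.4593, 0.5176] → [0.7254, 0.2480, -0.3692, 0.2640, 0.4764, 0.8387]
J4: z=[0.2640, 0.4764, 0.8387] o=[0.5380, -0.8402, 0.6032] → [0.3652, -0.0778, -0.0708, 0.2640, 0.4764, 0.8387]
q̇ = J⁺·V = [-0.5130, -0.0220, 0.4150, -0.4480]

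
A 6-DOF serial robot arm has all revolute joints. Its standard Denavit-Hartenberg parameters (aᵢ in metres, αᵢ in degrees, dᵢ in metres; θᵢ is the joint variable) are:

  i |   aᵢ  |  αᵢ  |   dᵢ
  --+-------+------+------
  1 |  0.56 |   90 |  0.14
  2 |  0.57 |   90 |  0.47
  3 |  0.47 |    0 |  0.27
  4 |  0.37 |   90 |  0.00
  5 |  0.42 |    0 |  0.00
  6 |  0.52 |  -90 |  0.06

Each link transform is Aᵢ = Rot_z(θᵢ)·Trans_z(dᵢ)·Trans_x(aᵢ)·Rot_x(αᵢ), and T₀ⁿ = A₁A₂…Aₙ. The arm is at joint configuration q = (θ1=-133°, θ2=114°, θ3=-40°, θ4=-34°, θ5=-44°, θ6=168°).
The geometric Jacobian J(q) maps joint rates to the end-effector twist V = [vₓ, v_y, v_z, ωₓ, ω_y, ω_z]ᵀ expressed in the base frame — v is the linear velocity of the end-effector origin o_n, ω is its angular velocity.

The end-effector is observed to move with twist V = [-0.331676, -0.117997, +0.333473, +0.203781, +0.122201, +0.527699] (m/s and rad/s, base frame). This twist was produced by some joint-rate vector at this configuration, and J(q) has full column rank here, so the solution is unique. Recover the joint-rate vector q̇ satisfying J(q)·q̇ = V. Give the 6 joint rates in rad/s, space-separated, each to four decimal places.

-0.2040 -0.2840 0.7190 -0.6300 -0.4200 -0.3720

o_n = [-0.2084, -0.5391, 1.1995]
J₁: ẑ×o_n = [0.5391, -0.2084, 0.0000], ω = ẑ
J2: z=[-0.7314, 0.6820, 0.0000] o=[-0.3819, -0.4096, 0.1400] → [0.7226, 0.7748, -0.0236, -0.7314, 0.6820, 0.0000]
J3: z=[-0.6230, -0.6681, 0.4067] o=[-0.5675, 0.0805, 0.6607] → [-0.1079, 0.4817, 0.6260, -0.6230, -0.6681, 0.4067]
J4: z=[-0.6230, -0.6681, 0.4067] o=[-0.4149, -0.1988, 1.0995] → [0.0716, 0.1463, 0.3500, -0.6230, -0.6681, 0.4067]
J5: z=[-0.0651, -0.4739, -0.8782] o=[-0.1265, -0.4110, 1.1926] → [-0.1157, 0.0723, -0.0305, -0.0651, -0.4739, -0.8782]
J6: z=[-0.0651, -0.4739, -0.8782] o=[0.2907, -0.3894, 1.1500] → [-0.1549, 0.4416, -0.2268, -0.0651, -0.4739, -0.8782]
q̇ = J⁺·V = [-0.2040, -0.2840, 0.7190, -0.6300, -0.4200, -0.3720]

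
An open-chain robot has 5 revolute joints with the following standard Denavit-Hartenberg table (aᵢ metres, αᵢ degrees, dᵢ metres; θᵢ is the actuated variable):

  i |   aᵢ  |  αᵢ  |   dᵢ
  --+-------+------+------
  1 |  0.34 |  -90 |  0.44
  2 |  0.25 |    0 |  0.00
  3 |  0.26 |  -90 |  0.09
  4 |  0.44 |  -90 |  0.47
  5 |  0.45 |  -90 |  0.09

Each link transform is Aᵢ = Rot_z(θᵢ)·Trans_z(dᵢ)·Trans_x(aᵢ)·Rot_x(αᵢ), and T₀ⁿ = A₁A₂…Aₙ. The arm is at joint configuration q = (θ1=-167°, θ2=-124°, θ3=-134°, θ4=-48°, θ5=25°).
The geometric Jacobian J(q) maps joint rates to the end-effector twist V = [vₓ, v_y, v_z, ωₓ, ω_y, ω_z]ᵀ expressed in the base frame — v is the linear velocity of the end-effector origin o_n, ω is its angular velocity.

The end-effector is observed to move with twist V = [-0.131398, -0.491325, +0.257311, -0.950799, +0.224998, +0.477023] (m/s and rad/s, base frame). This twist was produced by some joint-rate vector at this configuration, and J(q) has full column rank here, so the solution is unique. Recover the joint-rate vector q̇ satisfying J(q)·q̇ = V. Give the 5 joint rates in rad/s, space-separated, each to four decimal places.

0.4930 0.3920 -0.9750 -0.8600 -0.2240

o_n = [0.4012, -0.5846, -0.1692]
J₁: ẑ×o_n = [0.5846, 0.4012, -0.0000], ω = ẑ
J2: z=[0.2250, -0.9744, 0.0000] o=[-0.3313, -0.0765, 0.4400] → [0.5936, 0.1370, 0.5994, 0.2250, -0.9744, 0.0000]
J3: z=[0.2250, -0.9744, 0.0000] o=[-0.1951, -0.0450, 0.6473] → [0.7956, 0.1837, 0.4596, 0.2250, -0.9744, 0.0000]
J4: z=[0.9531, 0.2200, 0.2079] o=[-0.1222, -0.1206, 0.3929] → [-0.0272, 0.6446, -0.5574, 0.9531, 0.2200, 0.2079]
J5: z=[0.0000, 0.6867, -0.7269] o=[0.4590, -0.3220, 0.2027] → [-0.4463, 0.0420, 0.0397, 0.0000, 0.6867, -0.7269]
q̇ = J⁺·V = [0.4930, 0.3920, -0.9750, -0.8600, -0.2240]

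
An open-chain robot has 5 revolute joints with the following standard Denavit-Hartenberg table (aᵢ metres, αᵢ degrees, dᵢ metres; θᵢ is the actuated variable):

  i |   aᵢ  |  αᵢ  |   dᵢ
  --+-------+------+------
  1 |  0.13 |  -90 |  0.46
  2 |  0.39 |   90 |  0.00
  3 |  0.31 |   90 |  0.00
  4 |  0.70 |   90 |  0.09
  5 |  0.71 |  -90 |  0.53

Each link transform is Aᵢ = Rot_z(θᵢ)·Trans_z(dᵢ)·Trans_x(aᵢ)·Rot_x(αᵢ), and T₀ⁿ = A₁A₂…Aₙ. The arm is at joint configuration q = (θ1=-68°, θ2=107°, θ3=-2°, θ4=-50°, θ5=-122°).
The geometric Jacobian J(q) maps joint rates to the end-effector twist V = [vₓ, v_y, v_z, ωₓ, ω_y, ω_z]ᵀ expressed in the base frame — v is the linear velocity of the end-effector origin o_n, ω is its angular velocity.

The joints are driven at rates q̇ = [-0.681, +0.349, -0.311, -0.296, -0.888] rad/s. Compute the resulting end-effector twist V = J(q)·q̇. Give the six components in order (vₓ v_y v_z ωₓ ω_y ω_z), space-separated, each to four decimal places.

o_n = [0.2518, 0.7326, 0.1349]
J₁: ẑ×o_n = [-0.7326, 0.2518, 0.0000], ω = ẑ
J2: z=[0.9272, 0.3746, 0.0000] o=[0.0487, -0.1205, 0.4600] → [-0.1218, 0.3014, 0.7150, 0.9272, 0.3746, 0.0000]
J3: z=[0.3582, -0.8867, -0.2924] o=[0.0060, -0.0148, 0.0870] → [0.1761, -0.0890, 0.4857, 0.3582, -0.8867, -0.2924]
J4: z=[-0.9228, -0.3838, 0.0334] o=[-0.0380, 0.0651, -0.2092] → [-0.1544, 0.3273, -0.5048, -0.9228, -0.3838, 0.0334]
J5: z=[-0.1216, 0.3724, 0.9201] o=[-0.3769, 0.6221, -0.4795] → [0.1271, 0.6532, -0.2476, -0.1216, 0.3724, 0.9201]
V = J·q̇ = [0.3345, -0.7155, 0.4677, 0.5933, 0.1894, -1.4170]

0.3345 -0.7155 0.4677 0.5933 0.1894 -1.4170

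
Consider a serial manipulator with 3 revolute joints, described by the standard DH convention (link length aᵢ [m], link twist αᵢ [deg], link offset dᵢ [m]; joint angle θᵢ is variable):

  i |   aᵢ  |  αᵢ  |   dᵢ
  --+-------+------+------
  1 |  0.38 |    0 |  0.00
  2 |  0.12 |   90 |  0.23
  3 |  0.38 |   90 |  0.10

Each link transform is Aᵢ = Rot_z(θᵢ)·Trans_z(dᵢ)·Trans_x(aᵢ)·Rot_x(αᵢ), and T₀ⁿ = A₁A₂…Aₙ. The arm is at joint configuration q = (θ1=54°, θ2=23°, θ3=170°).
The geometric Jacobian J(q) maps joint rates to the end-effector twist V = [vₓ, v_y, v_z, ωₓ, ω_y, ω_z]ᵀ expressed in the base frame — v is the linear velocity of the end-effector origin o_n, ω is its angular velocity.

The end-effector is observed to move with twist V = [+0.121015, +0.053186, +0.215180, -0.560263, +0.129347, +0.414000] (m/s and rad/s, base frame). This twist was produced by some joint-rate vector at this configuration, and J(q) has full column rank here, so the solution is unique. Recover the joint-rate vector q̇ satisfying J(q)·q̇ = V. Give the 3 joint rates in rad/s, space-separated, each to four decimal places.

-0.0020 0.4160 -0.5750

o_n = [0.2636, 0.0372, 0.2960]
J₁: ẑ×o_n = [-0.0372, 0.2636, 0.0000], ω = ẑ
J2: z=[0.0000, 0.0000, 1.0000] o=[0.2234, 0.3074, 0.0000] → [0.2702, 0.0402, -0.0000, 0.0000, 0.0000, 1.0000]
J3: z=[0.9744, -0.2250, 0.0000] o=[0.2504, 0.4244, 0.2300] → [-0.0148, -0.0643, -0.3742, 0.9744, -0.2250, 0.0000]
q̇ = J⁺·V = [-0.0020, 0.4160, -0.5750]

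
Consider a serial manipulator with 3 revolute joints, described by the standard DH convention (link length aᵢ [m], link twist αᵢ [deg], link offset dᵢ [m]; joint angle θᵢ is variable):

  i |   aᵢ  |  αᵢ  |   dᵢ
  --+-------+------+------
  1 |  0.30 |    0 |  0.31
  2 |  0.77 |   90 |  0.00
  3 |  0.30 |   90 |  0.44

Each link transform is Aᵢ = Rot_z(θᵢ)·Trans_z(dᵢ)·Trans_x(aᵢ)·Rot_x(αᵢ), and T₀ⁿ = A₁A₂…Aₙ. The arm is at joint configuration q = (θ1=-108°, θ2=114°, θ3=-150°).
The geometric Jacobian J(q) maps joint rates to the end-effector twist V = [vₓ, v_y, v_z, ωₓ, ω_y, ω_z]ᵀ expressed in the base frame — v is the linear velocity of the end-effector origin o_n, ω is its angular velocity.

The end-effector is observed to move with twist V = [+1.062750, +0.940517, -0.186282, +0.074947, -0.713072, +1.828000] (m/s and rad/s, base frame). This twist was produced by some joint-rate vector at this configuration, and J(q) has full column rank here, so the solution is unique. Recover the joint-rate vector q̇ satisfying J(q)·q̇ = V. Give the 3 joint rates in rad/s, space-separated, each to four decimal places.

o_n = [0.4607, -0.6696, 0.1600]
J₁: ẑ×o_n = [0.6696, 0.4607, -0.0000], ω = ẑ
J2: z=[0.0000, 0.0000, 1.0000] o=[-0.0927, -0.2853, 0.3100] → [0.3843, 0.5534, -0.0000, 0.0000, 0.0000, 1.0000]
J3: z=[0.1045, -0.9945, 0.0000] o=[0.6731, -0.2048, 0.3100] → [0.1492, 0.0157, -0.2598, 0.1045, -0.9945, 0.0000]
q̇ = J⁺·V = [0.8880, 0.9400, 0.7170]

0.8880 0.9400 0.7170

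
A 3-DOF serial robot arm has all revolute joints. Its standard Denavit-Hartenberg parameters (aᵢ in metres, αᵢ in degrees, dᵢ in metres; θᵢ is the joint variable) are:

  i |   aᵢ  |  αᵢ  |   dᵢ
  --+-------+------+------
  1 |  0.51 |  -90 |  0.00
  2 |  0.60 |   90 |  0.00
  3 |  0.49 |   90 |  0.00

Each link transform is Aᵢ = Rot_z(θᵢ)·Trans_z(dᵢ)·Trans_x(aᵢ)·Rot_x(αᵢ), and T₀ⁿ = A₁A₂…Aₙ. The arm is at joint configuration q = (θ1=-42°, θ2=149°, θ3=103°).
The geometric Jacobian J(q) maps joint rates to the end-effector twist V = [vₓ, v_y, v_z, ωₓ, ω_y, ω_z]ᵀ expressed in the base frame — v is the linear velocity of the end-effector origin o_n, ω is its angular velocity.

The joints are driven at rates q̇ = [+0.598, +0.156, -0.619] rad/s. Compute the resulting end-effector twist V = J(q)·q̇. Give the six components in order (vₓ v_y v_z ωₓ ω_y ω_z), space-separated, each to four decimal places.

o_n = [0.3865, 0.2945, -0.2523]
J₁: ẑ×o_n = [-0.2945, 0.3865, 0.0000], ω = ẑ
J2: z=[0.6691, 0.7431, 0.0000] o=[0.3790, -0.3413, 0.0000] → [-0.1875, 0.1688, 0.4198, 0.6691, 0.7431, 0.0000]
J3: z=[0.3827, -0.3446, -0.8572] o=[-0.0032, 0.0029, -0.3090] → [0.2304, -0.3558, 0.2459, 0.3827, -0.3446, -0.8572]
V = J·q̇ = [-0.3479, 0.4777, -0.0867, -0.1325, 0.3293, 1.1286]

-0.3479 0.4777 -0.0867 -0.1325 0.3293 1.1286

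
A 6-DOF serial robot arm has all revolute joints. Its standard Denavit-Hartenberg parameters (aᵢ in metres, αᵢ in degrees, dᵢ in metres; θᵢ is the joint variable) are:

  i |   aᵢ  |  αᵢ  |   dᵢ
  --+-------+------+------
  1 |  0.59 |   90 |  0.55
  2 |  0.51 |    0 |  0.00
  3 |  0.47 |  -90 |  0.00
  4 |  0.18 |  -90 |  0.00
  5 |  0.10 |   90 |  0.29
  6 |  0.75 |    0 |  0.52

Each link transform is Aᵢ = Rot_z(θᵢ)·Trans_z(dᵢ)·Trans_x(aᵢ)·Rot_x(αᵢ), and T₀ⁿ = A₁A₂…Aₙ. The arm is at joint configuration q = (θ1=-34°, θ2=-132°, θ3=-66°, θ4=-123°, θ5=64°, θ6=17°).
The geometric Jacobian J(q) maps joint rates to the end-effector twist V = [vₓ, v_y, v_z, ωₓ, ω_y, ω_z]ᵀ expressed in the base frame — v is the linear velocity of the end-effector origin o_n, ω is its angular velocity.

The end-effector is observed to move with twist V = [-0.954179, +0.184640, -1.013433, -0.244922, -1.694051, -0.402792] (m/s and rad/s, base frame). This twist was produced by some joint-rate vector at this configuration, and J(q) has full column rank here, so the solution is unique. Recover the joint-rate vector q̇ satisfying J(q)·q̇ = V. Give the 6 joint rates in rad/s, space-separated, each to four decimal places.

o_n = [-0.5662, -0.9700, 0.7607]
J₁: ẑ×o_n = [0.9700, -0.5662, 0.0000], ω = ẑ
J2: z=[-0.5592, -0.8290, 0.0000] o=[0.4891, -0.3299, 0.5500] → [-0.1747, 0.1178, -0.5170, -0.5592, -0.8290, 0.0000]
J3: z=[-0.5592, -0.8290, 0.0000] o=[0.2062, -0.1391, 0.1710] → [-0.4889, 0.3298, -0.1758, -0.5592, -0.8290, 0.0000]
J4: z=[-0.2562, 0.1728, -0.9511] o=[-0.1644, 0.1109, 0.3162] → [-0.9511, 0.4961, 0.3463, -0.2562, 0.1728, -0.9511]
J5: z=[-0.9658, -0.0055, 0.2592] o=[-0.1715, -0.0664, 0.2859] → [0.2315, 0.3563, 0.8705, -0.9658, -0.0055, 0.2592]
J6: z=[-0.1479, -0.8095, -0.5682] o=[-0.4303, -0.1267, 0.4392] → [-0.7394, 0.1248, 0.0146, -0.1479, -0.8095, -0.5682]
q̇ = J⁺·V = [-0.3300, 0.5910, 0.7420, -0.4400, -0.4990, 0.6370]

-0.3300 0.5910 0.7420 -0.4400 -0.4990 0.6370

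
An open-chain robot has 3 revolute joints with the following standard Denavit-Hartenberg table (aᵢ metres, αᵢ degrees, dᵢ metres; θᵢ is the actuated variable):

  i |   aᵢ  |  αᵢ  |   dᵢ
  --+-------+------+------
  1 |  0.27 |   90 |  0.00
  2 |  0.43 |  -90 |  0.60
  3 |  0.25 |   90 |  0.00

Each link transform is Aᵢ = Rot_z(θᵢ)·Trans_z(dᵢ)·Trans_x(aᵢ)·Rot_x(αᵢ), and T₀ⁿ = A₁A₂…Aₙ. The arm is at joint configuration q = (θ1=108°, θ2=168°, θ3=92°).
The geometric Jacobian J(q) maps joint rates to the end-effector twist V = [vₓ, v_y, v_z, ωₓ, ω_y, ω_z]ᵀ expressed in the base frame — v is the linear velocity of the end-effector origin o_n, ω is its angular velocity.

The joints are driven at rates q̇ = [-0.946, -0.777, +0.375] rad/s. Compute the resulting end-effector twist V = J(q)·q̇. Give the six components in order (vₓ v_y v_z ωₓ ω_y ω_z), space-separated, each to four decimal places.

-0.0717 -0.2037 0.3007 -0.7149 -0.3143 -1.3128

o_n = [0.3769, -0.0269, 0.0876]
J₁: ẑ×o_n = [0.0269, 0.3769, -0.0000], ω = ẑ
J2: z=[0.9511, 0.3090, 0.0000] o=[-0.0834, 0.2568, 0.0000] → [0.0271, -0.0833, -0.4121, 0.9511, 0.3090, 0.0000]
J3: z=[0.0642, -0.1977, -0.9781] o=[0.6172, 0.0422, 0.0894] → [-0.0672, 0.2351, -0.0519, 0.0642, -0.1977, -0.9781]
V = J·q̇ = [-0.0717, -0.2037, 0.3007, -0.7149, -0.3143, -1.3128]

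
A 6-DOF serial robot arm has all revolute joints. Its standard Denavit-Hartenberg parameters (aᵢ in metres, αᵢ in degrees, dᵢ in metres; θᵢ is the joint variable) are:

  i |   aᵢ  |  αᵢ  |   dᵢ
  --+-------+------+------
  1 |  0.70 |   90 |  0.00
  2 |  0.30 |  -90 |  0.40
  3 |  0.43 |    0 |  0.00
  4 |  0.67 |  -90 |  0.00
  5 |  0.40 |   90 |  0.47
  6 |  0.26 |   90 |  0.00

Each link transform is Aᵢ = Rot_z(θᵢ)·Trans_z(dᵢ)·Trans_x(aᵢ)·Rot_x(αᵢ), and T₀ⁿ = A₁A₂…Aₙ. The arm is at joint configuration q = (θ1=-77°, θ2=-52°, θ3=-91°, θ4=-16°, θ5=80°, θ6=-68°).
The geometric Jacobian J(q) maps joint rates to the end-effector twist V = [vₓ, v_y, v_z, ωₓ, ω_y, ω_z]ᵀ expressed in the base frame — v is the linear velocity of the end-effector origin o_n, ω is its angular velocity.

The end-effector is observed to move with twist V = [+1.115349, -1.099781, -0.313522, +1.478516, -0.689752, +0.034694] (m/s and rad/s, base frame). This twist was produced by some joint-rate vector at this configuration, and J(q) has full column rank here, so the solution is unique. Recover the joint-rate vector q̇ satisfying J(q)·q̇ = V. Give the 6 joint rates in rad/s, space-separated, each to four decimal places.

o_n = [-1.4678, -0.8446, -0.5303]
J₁: ẑ×o_n = [0.8446, -1.4678, 0.0000], ω = ẑ
J2: z=[-0.9744, -0.2250, 0.0000] o=[0.1575, -0.6821, 0.0000] → [0.1193, -0.5167, -0.2073, -0.9744, -0.2250, 0.0000]
J3: z=[0.1773, -0.7678, 0.6157] o=[-0.1907, -0.9520, -0.2364] → [0.1595, -0.7342, -0.9615, 0.1773, -0.7678, 0.6157]
J4: z=[0.1773, -0.7678, 0.6157] o=[-0.6107, -1.0442, -0.2305] → [0.1073, -0.4746, -0.6227, 0.1773, -0.7678, 0.6157]
J5: z=[-0.1524, -0.6394, -0.7536] o=[-1.2621, -1.0708, -0.0761] → [0.4610, 0.0858, -0.1660, -0.1524, -0.6394, -0.7536]
J6: z=[-0.9267, -0.1725, 0.3338] o=[-1.4711, -1.0717, -0.6568] → [-0.0976, 0.1183, -0.2099, -0.9267, -0.1725, 0.3338]
q̇ = J⁺·V = [0.7080, -0.6770, 0.4750, 0.0640, 0.9210, -0.9320]

0.7080 -0.6770 0.4750 0.0640 0.9210 -0.9320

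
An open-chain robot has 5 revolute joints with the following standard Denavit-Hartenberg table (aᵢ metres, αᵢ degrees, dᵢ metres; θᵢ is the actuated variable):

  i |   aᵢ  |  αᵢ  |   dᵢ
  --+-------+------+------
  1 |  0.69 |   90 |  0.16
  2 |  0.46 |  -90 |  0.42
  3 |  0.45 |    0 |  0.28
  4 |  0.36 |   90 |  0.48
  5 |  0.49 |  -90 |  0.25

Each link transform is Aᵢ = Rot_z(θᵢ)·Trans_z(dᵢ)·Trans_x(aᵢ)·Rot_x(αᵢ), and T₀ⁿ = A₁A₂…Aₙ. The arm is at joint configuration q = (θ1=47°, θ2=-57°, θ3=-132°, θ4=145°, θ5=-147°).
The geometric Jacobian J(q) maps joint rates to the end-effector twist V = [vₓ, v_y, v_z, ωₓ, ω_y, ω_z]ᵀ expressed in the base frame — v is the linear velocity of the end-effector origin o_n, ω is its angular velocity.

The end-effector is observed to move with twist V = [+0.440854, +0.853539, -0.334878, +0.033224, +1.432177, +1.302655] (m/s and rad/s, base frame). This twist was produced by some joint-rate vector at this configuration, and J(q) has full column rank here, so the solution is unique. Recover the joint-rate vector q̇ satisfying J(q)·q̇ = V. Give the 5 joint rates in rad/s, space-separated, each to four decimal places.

o_n = [1.5524, 0.1846, 0.2898]
J₁: ẑ×o_n = [-0.1846, 1.5524, 0.0000], ω = ẑ
J2: z=[0.7314, -0.6820, 0.0000] o=[0.4706, 0.5046, 0.1600] → [-0.0885, -0.0949, 0.5037, 0.7314, -0.6820, 0.0000]
J3: z=[0.5720, 0.6134, 0.5446] o=[0.9486, 0.4014, -0.2258] → [0.4343, 0.0339, -0.4944, 0.5720, 0.6134, 0.5446]
J4: z=[0.5720, 0.6134, 0.5446] o=[1.2415, 0.2252, 0.1792] → [0.0899, 0.1061, -0.2139, 0.5720, 0.6134, 0.5446]
J5: z=[0.7962, -0.5749, -0.1887] o=[1.5871, 0.7145, 0.1465] → [-0.1824, -0.1075, -0.4419, 0.7962, -0.5749, -0.1887]
q̇ = J⁺·V = [0.4240, -0.2850, 0.7120, 0.6640, -0.6850]

0.4240 -0.2850 0.7120 0.6640 -0.6850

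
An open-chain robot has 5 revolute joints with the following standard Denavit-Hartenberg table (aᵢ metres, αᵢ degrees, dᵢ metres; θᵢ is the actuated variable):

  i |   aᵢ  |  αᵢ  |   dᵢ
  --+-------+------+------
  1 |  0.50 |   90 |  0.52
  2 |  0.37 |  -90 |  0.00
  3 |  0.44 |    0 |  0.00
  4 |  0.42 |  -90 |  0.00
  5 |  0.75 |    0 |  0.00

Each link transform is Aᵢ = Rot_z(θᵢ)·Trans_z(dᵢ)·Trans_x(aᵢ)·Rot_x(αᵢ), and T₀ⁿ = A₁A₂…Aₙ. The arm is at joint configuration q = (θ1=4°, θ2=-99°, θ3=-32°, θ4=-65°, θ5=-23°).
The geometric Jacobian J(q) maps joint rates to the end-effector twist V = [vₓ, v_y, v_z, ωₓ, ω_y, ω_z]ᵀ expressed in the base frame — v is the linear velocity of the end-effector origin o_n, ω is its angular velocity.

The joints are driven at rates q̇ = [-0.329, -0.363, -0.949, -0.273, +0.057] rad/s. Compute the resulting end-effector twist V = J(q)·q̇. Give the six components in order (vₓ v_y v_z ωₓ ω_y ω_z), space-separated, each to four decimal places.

o_n = [0.7858, -1.2836, -0.1262]
J₁: ẑ×o_n = [1.2836, 0.7858, -0.0000], ω = ẑ
J2: z=[0.0698, -0.9976, 0.0000] o=[0.4988, 0.0349, 0.5200] → [0.6446, 0.0451, 0.1944, 0.0698, -0.9976, 0.0000]
J3: z=[0.9853, 0.0689, -0.1564] o=[0.4410, 0.0308, 0.1546] → [-0.2250, 0.2227, -1.3188, 0.9853, 0.0689, -0.1564]
J4: z=[0.9853, 0.0689, -0.1564] o=[0.3991, -0.2058, -0.2140] → [-0.1625, -0.1470, -1.0885, 0.9853, 0.0689, -0.1564]
J5: z=[-0.1464, -0.1324, -0.9803] o=[0.4361, -0.6211, -0.1634] → [-0.6544, -0.3373, 0.1433, -0.1464, -0.1324, -0.9803]
V = J·q̇ = [-0.4357, -0.4653, 1.4864, -1.2377, 0.2704, -0.1937]

-0.4357 -0.4653 1.4864 -1.2377 0.2704 -0.1937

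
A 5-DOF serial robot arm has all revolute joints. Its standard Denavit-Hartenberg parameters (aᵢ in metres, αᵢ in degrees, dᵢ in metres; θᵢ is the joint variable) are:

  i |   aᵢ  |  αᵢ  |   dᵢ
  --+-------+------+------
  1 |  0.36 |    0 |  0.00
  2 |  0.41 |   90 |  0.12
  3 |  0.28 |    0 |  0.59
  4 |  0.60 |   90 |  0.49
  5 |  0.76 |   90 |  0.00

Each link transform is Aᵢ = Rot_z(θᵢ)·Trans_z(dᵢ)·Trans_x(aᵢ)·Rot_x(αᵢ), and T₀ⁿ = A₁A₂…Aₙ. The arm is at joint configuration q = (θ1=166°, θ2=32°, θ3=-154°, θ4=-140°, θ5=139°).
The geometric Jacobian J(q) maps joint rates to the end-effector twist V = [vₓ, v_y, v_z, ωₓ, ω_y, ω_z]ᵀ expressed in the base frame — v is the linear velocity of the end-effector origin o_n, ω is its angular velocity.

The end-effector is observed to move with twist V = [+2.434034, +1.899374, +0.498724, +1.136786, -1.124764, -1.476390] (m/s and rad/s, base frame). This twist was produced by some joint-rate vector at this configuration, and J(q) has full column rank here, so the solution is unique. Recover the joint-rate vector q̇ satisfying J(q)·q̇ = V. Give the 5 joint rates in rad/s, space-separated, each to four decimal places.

-0.9460 -0.8570 -0.5890 -0.8320 -0.8030

o_n = [-0.9979, 1.5362, 0.0214]
J₁: ẑ×o_n = [-1.5362, -0.9979, 0.0000], ω = ẑ
J2: z=[0.0000, 0.0000, 1.0000] o=[-0.3493, 0.0871, 0.0000] → [-1.4491, -0.6486, 0.0000, 0.0000, 0.0000, 1.0000]
J3: z=[-0.3090, 0.9511, 0.0000] o=[-0.7392, -0.0396, 0.1200] → [-0.0938, -0.0305, -0.2409, -0.3090, 0.9511, 0.0000]
J4: z=[-0.3090, 0.9511, 0.0000] o=[-0.6822, 0.5993, -0.0027] → [0.0230, 0.0075, 0.0107, -0.3090, 0.9511, 0.0000]
J5: z=[-0.8688, -0.2823, -0.4067] o=[-1.0657, 0.9899, 0.5454] → [0.3701, -0.4828, -0.4555, -0.8688, -0.2823, -0.4067]
q̇ = J⁺·V = [-0.9460, -0.8570, -0.5890, -0.8320, -0.8030]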